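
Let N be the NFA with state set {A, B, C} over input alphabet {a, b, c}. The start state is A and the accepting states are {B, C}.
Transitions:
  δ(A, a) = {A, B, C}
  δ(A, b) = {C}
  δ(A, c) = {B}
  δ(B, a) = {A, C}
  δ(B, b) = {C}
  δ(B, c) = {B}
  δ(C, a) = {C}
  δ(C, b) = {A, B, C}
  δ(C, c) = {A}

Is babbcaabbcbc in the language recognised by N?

rejected

Start: {A}
read b: {C}
read a: {C}
read b: {A, B, C}
read b: {A, B, C}
read c: {A, B}
read a: {A, B, C}
read a: {A, B, C}
read b: {A, B, C}
read b: {A, B, C}
read c: {A, B}
read b: {C}
read c: {A}
Reachable ∩ accepting = {} — empty.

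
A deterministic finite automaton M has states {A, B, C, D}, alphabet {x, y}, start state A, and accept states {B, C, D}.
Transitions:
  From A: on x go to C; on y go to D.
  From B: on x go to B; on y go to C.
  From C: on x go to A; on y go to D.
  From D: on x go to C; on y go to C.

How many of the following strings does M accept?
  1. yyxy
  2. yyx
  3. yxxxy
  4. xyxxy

3

yyxy: accepted
yyx: rejected
yxxxy: accepted
xyxxy: accepted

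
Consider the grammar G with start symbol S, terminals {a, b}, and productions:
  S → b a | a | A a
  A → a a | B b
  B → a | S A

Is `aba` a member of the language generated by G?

yes

S ⇒ Aa ⇒ Bba ⇒ aba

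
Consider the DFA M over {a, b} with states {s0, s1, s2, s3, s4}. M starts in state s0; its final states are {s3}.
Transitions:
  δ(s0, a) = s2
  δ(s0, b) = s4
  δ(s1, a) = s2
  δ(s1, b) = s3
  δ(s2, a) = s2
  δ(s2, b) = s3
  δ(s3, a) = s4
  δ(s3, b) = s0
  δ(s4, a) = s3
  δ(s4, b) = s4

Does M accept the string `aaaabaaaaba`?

rejected

s0 --a--> s2
s2 --a--> s2
s2 --a--> s2
s2 --a--> s2
s2 --b--> s3
s3 --a--> s4
s4 --a--> s3
s3 --a--> s4
s4 --a--> s3
s3 --b--> s0
s0 --a--> s2
End in state s2, which is not an accepting state.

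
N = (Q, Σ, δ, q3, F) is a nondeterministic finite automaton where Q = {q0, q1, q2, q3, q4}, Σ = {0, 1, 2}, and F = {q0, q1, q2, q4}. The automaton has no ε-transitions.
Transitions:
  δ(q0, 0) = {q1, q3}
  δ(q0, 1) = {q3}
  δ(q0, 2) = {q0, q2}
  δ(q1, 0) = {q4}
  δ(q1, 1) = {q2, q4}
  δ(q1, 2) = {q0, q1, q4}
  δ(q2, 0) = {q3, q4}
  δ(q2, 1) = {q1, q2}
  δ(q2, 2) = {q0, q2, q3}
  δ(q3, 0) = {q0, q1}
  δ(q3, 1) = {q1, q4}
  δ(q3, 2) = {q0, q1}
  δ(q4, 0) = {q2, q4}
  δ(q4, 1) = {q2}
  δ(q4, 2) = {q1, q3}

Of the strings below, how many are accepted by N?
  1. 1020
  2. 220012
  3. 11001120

3

1020: accepted
220012: accepted
11001120: accepted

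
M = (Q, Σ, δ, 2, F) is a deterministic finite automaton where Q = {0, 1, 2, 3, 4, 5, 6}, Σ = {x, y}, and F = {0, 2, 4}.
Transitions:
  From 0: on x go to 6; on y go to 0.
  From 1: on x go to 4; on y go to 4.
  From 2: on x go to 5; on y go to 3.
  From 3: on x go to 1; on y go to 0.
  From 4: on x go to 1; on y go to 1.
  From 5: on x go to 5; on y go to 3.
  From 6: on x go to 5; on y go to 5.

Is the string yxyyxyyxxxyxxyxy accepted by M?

rejected

2 --y--> 3
3 --x--> 1
1 --y--> 4
4 --y--> 1
1 --x--> 4
4 --y--> 1
1 --y--> 4
4 --x--> 1
1 --x--> 4
4 --x--> 1
1 --y--> 4
4 --x--> 1
1 --x--> 4
4 --y--> 1
1 --x--> 4
4 --y--> 1
End in state 1, which is not an accepting state.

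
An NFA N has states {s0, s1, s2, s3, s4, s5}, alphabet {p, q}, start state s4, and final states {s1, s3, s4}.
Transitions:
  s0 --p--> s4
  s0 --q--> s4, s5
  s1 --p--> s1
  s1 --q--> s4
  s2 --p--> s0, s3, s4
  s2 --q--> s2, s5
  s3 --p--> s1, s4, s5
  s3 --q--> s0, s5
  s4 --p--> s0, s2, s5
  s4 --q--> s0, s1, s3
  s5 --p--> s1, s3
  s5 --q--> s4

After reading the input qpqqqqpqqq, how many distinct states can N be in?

Start: {s4}
read q: {s0, s1, s3}
read p: {s1, s4, s5}
read q: {s0, s1, s3, s4}
read q: {s0, s1, s3, s4, s5}
read q: {s0, s1, s3, s4, s5}
read q: {s0, s1, s3, s4, s5}
read p: {s0, s1, s2, s3, s4, s5}
read q: {s0, s1, s2, s3, s4, s5}
read q: {s0, s1, s2, s3, s4, s5}
read q: {s0, s1, s2, s3, s4, s5}
Final reachable set {s0, s1, s2, s3, s4, s5} has 6 states.

6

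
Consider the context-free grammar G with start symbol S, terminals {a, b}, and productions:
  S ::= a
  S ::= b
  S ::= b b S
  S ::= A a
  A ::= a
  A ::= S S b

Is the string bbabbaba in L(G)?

yes

S ⇒ bbS ⇒ bbAa ⇒ bbSSba ⇒ bbaSba ⇒ bbabbSba ⇒ bbabbaba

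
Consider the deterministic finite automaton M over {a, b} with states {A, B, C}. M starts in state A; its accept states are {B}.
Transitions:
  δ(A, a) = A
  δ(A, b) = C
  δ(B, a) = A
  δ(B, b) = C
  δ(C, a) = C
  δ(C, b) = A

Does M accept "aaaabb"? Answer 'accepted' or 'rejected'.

rejected

A --a--> A
A --a--> A
A --a--> A
A --a--> A
A --b--> C
C --b--> A
End in state A, which is not an accepting state.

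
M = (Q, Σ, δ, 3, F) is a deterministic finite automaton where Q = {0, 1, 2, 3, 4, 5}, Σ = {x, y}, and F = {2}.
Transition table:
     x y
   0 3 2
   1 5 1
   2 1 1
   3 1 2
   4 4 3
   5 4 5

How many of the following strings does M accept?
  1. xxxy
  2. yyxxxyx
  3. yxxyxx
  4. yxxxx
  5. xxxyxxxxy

xxxy: rejected
yyxxxyx: rejected
yxxyxx: rejected
yxxxx: rejected
xxxyxxxxy: rejected

0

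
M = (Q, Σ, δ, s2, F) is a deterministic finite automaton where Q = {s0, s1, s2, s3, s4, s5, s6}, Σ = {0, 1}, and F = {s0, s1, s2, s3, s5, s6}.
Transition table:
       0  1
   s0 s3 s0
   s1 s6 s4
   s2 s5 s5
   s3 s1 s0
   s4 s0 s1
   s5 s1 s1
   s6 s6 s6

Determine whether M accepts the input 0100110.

accepted

s2 --0--> s5
s5 --1--> s1
s1 --0--> s6
s6 --0--> s6
s6 --1--> s6
s6 --1--> s6
s6 --0--> s6
End in state s6, which is an accepting state.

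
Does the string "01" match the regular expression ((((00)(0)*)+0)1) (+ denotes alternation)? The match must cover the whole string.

yes

Split as 0·1: (((00)(0)*)+0) matches 0 and 1 matches 1.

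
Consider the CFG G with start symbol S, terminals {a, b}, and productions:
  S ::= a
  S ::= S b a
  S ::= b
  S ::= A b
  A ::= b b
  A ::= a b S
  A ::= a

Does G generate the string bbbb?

no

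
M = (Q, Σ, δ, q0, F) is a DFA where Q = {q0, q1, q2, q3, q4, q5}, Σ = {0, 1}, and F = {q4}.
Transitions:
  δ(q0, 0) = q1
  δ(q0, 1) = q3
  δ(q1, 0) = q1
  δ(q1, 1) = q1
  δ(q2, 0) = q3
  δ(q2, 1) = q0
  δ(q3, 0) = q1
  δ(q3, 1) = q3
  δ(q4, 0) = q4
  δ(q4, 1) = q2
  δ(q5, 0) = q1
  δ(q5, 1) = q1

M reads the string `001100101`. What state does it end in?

q1

q0 --0--> q1
q1 --0--> q1
q1 --1--> q1
q1 --1--> q1
q1 --0--> q1
q1 --0--> q1
q1 --1--> q1
q1 --0--> q1
q1 --1--> q1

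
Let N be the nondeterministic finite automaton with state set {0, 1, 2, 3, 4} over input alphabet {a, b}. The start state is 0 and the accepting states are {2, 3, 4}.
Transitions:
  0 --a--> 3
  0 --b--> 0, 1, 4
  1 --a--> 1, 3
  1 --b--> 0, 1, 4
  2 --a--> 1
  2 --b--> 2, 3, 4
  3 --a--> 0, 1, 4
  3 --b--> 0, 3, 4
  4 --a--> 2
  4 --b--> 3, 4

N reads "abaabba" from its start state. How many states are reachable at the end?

5

Start: {0}
read a: {3}
read b: {0, 3, 4}
read a: {0, 1, 2, 3, 4}
read a: {0, 1, 2, 3, 4}
read b: {0, 1, 2, 3, 4}
read b: {0, 1, 2, 3, 4}
read a: {0, 1, 2, 3, 4}
Final reachable set {0, 1, 2, 3, 4} has 5 states.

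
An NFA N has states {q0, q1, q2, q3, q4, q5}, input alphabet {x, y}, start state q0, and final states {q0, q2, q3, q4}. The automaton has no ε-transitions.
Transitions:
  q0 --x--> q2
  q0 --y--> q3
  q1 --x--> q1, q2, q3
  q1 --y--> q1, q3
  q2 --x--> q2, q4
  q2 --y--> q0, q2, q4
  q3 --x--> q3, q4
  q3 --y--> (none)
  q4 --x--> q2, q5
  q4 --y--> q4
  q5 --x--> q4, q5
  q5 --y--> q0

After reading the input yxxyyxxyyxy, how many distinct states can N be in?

3

Start: {q0}
read y: {q3}
read x: {q3, q4}
read x: {q2, q3, q4, q5}
read y: {q0, q2, q4}
read y: {q0, q2, q3, q4}
read x: {q2, q3, q4, q5}
read x: {q2, q3, q4, q5}
read y: {q0, q2, q4}
read y: {q0, q2, q3, q4}
read x: {q2, q3, q4, q5}
read y: {q0, q2, q4}
Final reachable set {q0, q2, q4} has 3 states.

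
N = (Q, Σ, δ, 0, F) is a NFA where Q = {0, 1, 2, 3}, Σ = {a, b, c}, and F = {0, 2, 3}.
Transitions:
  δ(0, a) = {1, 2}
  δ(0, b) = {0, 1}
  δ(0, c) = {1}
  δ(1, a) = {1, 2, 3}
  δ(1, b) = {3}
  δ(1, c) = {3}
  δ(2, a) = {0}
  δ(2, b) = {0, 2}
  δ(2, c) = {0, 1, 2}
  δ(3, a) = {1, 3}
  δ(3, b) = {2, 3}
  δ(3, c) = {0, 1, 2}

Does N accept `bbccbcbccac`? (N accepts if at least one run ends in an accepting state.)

Start: {0}
read b: {0, 1}
read b: {0, 1, 3}
read c: {0, 1, 2, 3}
read c: {0, 1, 2, 3}
read b: {0, 1, 2, 3}
read c: {0, 1, 2, 3}
read b: {0, 1, 2, 3}
read c: {0, 1, 2, 3}
read c: {0, 1, 2, 3}
read a: {0, 1, 2, 3}
read c: {0, 1, 2, 3}
Reachable ∩ accepting = {0, 2, 3} — nonempty.

accepted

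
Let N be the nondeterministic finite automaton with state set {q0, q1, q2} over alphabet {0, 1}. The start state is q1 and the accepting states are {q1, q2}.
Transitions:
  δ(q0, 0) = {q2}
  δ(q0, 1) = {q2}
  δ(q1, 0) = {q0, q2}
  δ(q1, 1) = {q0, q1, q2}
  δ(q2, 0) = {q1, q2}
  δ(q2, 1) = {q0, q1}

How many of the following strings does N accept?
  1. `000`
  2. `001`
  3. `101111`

`000`: accepted
`001`: accepted
`101111`: accepted

3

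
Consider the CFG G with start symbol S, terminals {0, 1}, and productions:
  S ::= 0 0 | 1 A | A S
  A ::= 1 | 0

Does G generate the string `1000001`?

no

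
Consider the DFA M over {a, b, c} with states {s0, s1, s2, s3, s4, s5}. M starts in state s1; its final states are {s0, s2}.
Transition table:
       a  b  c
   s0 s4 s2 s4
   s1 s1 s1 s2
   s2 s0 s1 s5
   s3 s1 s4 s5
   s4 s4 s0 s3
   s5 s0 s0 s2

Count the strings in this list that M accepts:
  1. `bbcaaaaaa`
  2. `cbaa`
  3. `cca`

1

`bbcaaaaaa`: rejected
`cbaa`: rejected
`cca`: accepted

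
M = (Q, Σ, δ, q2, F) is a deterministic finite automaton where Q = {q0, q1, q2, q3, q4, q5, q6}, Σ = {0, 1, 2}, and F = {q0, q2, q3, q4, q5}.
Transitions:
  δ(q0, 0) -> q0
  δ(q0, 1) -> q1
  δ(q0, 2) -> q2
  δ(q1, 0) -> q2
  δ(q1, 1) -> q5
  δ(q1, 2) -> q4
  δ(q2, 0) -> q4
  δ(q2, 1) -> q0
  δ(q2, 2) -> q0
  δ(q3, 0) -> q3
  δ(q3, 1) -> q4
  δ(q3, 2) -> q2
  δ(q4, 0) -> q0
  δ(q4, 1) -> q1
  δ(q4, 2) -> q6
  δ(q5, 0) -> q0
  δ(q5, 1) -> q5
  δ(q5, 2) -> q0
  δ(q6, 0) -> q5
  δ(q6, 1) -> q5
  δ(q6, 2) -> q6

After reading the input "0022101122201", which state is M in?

q5

q2 --0--> q4
q4 --0--> q0
q0 --2--> q2
q2 --2--> q0
q0 --1--> q1
q1 --0--> q2
q2 --1--> q0
q0 --1--> q1
q1 --2--> q4
q4 --2--> q6
q6 --2--> q6
q6 --0--> q5
q5 --1--> q5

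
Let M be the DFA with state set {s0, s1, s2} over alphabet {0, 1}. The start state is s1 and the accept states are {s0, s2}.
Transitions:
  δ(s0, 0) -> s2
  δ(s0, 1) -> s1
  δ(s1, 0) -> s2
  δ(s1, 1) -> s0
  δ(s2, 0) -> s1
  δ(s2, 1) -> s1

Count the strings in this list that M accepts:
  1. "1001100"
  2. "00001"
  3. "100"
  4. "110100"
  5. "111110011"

1

"1001100": rejected
"00001": accepted
"100": rejected
"110100": rejected
"111110011": rejected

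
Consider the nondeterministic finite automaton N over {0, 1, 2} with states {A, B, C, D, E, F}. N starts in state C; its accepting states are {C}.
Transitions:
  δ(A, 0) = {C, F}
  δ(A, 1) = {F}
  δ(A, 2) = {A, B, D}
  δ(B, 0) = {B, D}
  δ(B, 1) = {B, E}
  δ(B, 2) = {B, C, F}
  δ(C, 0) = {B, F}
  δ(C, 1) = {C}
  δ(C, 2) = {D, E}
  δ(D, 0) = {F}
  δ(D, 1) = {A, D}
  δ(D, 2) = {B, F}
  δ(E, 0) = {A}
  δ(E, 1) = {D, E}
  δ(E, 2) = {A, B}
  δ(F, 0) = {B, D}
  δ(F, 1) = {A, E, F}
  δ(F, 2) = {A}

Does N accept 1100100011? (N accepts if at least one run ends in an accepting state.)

Start: {C}
read 1: {C}
read 1: {C}
read 0: {B, F}
read 0: {B, D}
read 1: {A, B, D, E}
read 0: {A, B, C, D, F}
read 0: {B, C, D, F}
read 0: {B, D, F}
read 1: {A, B, D, E, F}
read 1: {A, B, D, E, F}
Reachable ∩ accepting = {} — empty.

rejected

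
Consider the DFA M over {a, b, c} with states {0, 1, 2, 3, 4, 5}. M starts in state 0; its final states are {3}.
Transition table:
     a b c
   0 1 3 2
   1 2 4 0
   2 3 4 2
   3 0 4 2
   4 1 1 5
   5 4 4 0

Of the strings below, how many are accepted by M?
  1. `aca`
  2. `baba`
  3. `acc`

`aca`: rejected
`baba`: rejected
`acc`: rejected

0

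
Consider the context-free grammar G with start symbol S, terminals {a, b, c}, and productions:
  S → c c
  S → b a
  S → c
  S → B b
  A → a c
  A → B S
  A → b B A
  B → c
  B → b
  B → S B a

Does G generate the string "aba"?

no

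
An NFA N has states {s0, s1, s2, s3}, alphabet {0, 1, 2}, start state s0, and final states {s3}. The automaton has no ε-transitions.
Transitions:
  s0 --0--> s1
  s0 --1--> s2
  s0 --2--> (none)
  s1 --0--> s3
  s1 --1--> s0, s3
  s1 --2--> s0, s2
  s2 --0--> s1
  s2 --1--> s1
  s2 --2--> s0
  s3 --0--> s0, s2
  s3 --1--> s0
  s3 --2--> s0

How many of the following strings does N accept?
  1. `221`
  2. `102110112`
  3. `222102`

0

`221`: rejected
`102110112`: rejected
`222102`: rejected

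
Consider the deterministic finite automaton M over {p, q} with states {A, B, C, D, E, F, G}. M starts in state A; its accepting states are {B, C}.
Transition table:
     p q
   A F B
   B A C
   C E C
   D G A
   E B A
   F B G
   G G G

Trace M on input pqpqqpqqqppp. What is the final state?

A --p--> F
F --q--> G
G --p--> G
G --q--> G
G --q--> G
G --p--> G
G --q--> G
G --q--> G
G --q--> G
G --p--> G
G --p--> G
G --p--> G

G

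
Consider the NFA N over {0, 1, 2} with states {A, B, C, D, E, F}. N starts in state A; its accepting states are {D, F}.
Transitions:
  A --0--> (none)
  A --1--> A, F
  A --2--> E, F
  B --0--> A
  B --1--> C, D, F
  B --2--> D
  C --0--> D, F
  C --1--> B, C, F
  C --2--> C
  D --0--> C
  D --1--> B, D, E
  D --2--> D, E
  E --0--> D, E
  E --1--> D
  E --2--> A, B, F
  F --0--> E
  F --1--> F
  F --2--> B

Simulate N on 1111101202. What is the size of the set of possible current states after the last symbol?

Start: {A}
read 1: {A, F}
read 1: {A, F}
read 1: {A, F}
read 1: {A, F}
read 1: {A, F}
read 0: {E}
read 1: {D}
read 2: {D, E}
read 0: {C, D, E}
read 2: {A, B, C, D, E, F}
Final reachable set {A, B, C, D, E, F} has 6 states.

6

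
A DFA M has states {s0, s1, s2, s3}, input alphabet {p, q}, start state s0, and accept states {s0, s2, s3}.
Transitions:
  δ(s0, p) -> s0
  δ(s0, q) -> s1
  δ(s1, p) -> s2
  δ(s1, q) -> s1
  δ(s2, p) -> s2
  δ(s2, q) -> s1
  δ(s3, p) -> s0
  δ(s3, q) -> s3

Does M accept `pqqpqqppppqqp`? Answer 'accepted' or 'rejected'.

s0 --p--> s0
s0 --q--> s1
s1 --q--> s1
s1 --p--> s2
s2 --q--> s1
s1 --q--> s1
s1 --p--> s2
s2 --p--> s2
s2 --p--> s2
s2 --p--> s2
s2 --q--> s1
s1 --q--> s1
s1 --p--> s2
End in state s2, which is an accepting state.

accepted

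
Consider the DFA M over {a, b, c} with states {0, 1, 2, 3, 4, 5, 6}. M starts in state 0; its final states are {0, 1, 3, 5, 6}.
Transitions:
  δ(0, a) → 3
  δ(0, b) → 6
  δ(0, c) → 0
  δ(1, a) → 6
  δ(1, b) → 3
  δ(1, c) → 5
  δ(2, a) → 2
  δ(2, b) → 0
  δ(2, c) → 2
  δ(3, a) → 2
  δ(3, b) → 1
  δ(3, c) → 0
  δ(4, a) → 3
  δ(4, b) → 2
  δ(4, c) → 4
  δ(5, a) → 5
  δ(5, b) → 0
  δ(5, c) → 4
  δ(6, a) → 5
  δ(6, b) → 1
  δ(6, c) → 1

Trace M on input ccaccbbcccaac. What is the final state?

0 --c--> 0
0 --c--> 0
0 --a--> 3
3 --c--> 0
0 --c--> 0
0 --b--> 6
6 --b--> 1
1 --c--> 5
5 --c--> 4
4 --c--> 4
4 --a--> 3
3 --a--> 2
2 --c--> 2

2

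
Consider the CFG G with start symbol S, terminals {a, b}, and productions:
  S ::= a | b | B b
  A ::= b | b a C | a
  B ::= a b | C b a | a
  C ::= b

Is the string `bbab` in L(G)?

yes

S ⇒ Bb ⇒ Cbab ⇒ bbab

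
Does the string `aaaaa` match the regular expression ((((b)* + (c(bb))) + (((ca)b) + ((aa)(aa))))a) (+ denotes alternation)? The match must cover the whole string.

yes

Split as aaaa·a: (((b)*+(c(bb)))+(((ca)b)+((aa)(aa)))) matches aaaa and a matches a.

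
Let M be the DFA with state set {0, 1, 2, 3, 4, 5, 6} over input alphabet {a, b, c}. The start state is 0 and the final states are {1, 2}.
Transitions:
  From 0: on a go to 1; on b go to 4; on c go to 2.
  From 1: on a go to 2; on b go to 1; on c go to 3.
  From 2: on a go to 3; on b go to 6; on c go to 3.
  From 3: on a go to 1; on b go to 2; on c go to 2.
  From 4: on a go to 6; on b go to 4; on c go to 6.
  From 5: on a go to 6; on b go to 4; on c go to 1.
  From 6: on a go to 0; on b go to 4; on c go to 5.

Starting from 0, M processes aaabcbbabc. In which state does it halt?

6

0 --a--> 1
1 --a--> 2
2 --a--> 3
3 --b--> 2
2 --c--> 3
3 --b--> 2
2 --b--> 6
6 --a--> 0
0 --b--> 4
4 --c--> 6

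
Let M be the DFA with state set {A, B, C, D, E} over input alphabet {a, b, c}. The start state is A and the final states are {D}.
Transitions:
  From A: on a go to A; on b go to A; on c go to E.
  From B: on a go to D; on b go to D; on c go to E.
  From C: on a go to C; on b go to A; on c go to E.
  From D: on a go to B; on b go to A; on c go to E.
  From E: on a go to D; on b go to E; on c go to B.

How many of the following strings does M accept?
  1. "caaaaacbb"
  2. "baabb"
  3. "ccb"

"caaaaacbb": rejected
"baabb": rejected
"ccb": accepted

1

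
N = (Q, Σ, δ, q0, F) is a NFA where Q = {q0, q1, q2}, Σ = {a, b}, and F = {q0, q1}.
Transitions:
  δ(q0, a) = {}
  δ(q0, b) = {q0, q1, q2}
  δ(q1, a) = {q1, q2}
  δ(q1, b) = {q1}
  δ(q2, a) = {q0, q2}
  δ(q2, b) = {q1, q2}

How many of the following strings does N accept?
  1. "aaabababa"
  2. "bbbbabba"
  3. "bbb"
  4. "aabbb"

2

"aaabababa": rejected
"bbbbabba": accepted
"bbb": accepted
"aabbb": rejected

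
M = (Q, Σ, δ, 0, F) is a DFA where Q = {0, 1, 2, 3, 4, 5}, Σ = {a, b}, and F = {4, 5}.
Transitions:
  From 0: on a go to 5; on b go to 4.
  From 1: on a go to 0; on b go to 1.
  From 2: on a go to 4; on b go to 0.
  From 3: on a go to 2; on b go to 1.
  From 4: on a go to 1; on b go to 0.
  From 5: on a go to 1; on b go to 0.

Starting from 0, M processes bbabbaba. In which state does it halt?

0

0 --b--> 4
4 --b--> 0
0 --a--> 5
5 --b--> 0
0 --b--> 4
4 --a--> 1
1 --b--> 1
1 --a--> 0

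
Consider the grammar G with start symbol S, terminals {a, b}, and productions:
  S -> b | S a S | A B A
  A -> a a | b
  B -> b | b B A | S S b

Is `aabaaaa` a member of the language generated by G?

no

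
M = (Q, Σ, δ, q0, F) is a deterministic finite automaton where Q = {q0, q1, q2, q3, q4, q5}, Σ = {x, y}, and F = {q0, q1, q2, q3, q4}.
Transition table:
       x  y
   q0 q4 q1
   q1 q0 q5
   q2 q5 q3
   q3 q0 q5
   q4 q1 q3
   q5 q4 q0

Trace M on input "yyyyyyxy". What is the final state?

q3

q0 --y--> q1
q1 --y--> q5
q5 --y--> q0
q0 --y--> q1
q1 --y--> q5
q5 --y--> q0
q0 --x--> q4
q4 --y--> q3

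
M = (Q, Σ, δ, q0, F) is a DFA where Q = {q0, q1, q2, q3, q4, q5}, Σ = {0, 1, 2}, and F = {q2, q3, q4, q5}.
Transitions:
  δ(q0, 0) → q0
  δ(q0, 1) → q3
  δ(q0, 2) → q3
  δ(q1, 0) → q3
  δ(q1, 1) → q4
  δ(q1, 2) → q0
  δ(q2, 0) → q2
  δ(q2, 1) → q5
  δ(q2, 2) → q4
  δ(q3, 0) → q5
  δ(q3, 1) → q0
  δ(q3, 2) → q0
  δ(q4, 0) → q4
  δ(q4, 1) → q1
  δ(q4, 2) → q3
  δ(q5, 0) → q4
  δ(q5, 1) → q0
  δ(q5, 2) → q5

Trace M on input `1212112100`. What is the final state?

q0 --1--> q3
q3 --2--> q0
q0 --1--> q3
q3 --2--> q0
q0 --1--> q3
q3 --1--> q0
q0 --2--> q3
q3 --1--> q0
q0 --0--> q0
q0 --0--> q0

q0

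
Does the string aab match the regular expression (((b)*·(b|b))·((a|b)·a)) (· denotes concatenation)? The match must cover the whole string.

no

No split of aab into u·v has ((b)*·(b|b)) matching u and ((a|b)·a) matching v.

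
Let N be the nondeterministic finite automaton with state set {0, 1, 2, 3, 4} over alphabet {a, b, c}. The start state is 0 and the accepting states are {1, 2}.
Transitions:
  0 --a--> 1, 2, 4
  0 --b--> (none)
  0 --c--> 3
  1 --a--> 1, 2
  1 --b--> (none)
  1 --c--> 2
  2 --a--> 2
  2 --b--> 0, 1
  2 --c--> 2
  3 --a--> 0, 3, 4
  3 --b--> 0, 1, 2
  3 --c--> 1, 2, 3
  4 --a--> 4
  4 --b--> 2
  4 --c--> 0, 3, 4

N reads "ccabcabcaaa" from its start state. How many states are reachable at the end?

Start: {0}
read c: {3}
read c: {1, 2, 3}
read a: {0, 1, 2, 3, 4}
read b: {0, 1, 2}
read c: {2, 3}
read a: {0, 2, 3, 4}
read b: {0, 1, 2}
read c: {2, 3}
read a: {0, 2, 3, 4}
read a: {0, 1, 2, 3, 4}
read a: {0, 1, 2, 3, 4}
Final reachable set {0, 1, 2, 3, 4} has 5 states.

5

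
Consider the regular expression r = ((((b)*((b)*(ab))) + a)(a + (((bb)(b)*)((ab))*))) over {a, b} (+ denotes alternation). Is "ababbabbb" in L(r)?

no

No split of ababbabbb into u·v has (((b)*((b)*(ab)))+a) matching u and (a+(((bb)(b)*)((ab))*)) matching v.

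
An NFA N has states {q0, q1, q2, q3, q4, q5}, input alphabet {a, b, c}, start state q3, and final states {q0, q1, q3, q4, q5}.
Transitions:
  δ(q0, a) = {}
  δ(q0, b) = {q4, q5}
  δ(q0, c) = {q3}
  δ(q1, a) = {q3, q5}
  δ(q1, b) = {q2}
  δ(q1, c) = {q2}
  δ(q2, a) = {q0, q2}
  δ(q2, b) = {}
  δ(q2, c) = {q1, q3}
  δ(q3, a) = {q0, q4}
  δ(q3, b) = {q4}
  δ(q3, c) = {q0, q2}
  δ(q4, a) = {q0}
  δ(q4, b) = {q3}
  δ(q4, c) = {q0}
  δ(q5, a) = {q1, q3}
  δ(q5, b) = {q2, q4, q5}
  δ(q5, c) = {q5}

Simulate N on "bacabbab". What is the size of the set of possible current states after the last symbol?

Start: {q3}
read b: {q4}
read a: {q0}
read c: {q3}
read a: {q0, q4}
read b: {q3, q4, q5}
read b: {q2, q3, q4, q5}
read a: {q0, q1, q2, q3, q4}
read b: {q2, q3, q4, q5}
Final reachable set {q2, q3, q4, q5} has 4 states.

4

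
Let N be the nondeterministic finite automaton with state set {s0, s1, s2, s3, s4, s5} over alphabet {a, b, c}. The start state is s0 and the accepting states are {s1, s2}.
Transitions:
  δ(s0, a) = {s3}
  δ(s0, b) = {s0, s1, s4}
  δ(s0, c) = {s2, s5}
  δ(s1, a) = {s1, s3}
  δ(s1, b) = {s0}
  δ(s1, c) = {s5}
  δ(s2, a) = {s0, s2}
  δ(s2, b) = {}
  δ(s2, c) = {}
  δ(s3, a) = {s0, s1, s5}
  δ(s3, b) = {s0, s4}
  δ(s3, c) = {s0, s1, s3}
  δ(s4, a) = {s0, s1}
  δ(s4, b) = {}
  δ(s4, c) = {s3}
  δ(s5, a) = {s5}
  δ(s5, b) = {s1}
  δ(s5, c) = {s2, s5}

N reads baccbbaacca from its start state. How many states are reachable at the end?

5

Start: {s0}
read b: {s0, s1, s4}
read a: {s0, s1, s3}
read c: {s0, s1, s2, s3, s5}
read c: {s0, s1, s2, s3, s5}
read b: {s0, s1, s4}
read b: {s0, s1, s4}
read a: {s0, s1, s3}
read a: {s0, s1, s3, s5}
read c: {s0, s1, s2, s3, s5}
read c: {s0, s1, s2, s3, s5}
read a: {s0, s1, s2, s3, s5}
Final reachable set {s0, s1, s2, s3, s5} has 5 states.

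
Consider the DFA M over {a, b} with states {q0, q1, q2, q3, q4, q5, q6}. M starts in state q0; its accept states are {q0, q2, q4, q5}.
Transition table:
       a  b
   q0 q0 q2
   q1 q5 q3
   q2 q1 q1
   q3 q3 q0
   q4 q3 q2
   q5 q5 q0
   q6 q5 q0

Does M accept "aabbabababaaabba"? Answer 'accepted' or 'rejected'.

q0 --a--> q0
q0 --a--> q0
q0 --b--> q2
q2 --b--> q1
q1 --a--> q5
q5 --b--> q0
q0 --a--> q0
q0 --b--> q2
q2 --a--> q1
q1 --b--> q3
q3 --a--> q3
q3 --a--> q3
q3 --a--> q3
q3 --b--> q0
q0 --b--> q2
q2 --a--> q1
End in state q1, which is not an accepting state.

rejected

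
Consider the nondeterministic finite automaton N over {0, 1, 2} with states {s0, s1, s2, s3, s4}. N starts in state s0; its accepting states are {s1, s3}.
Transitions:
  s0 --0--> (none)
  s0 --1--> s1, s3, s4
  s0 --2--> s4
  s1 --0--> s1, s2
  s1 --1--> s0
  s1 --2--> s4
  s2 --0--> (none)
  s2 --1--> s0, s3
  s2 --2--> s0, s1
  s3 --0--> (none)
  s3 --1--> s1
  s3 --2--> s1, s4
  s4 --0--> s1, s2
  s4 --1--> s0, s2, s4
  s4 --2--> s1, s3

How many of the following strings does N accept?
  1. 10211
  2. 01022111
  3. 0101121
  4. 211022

10211: accepted
01022111: rejected
0101121: rejected
211022: accepted

2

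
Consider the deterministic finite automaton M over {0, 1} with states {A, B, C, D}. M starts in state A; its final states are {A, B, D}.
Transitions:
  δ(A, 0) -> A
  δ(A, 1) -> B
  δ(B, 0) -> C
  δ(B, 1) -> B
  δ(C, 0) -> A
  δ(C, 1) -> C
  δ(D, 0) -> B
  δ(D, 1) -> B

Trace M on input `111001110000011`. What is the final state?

A --1--> B
B --1--> B
B --1--> B
B --0--> C
C --0--> A
A --1--> B
B --1--> B
B --1--> B
B --0--> C
C --0--> A
A --0--> A
A --0--> A
A --0--> A
A --1--> B
B --1--> B

B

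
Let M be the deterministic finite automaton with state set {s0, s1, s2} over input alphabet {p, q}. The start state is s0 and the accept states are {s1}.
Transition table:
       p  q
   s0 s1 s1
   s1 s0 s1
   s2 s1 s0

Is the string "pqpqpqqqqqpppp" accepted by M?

s0 --p--> s1
s1 --q--> s1
s1 --p--> s0
s0 --q--> s1
s1 --p--> s0
s0 --q--> s1
s1 --q--> s1
s1 --q--> s1
s1 --q--> s1
s1 --q--> s1
s1 --p--> s0
s0 --p--> s1
s1 --p--> s0
s0 --p--> s1
End in state s1, which is an accepting state.

accepted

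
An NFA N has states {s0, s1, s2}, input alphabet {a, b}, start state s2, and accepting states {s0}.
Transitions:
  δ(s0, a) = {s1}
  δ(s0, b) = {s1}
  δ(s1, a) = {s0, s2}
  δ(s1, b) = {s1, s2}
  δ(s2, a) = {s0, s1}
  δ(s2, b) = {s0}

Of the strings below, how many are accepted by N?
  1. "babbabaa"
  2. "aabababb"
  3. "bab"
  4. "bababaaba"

"babbabaa": accepted
"aabababb": accepted
"bab": rejected
"bababaaba": accepted

3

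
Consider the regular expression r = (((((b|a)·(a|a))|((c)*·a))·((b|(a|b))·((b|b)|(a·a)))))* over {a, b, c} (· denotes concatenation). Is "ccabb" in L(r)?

Split into 1 piece ccabb; each matches ((((b|a)·(a|a))|((c)*·a))·((b|(a|b))·((b|b)|(a·a)))).

yes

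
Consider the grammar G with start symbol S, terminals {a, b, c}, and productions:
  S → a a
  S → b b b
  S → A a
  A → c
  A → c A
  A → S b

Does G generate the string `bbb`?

S ⇒ bbb

yes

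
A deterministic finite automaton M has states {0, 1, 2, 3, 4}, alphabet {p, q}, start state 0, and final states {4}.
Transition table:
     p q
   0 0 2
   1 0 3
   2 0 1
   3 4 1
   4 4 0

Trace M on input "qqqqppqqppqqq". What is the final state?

3

0 --q--> 2
2 --q--> 1
1 --q--> 3
3 --q--> 1
1 --p--> 0
0 --p--> 0
0 --q--> 2
2 --q--> 1
1 --p--> 0
0 --p--> 0
0 --q--> 2
2 --q--> 1
1 --q--> 3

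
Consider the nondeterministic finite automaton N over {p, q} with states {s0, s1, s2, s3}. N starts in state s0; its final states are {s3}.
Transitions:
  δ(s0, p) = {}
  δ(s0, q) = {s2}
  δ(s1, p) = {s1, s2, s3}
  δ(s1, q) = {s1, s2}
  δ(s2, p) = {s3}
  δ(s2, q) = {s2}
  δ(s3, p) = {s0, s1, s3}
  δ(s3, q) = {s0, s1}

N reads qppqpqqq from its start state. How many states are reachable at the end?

Start: {s0}
read q: {s2}
read p: {s3}
read p: {s0, s1, s3}
read q: {s0, s1, s2}
read p: {s1, s2, s3}
read q: {s0, s1, s2}
read q: {s1, s2}
read q: {s1, s2}
Final reachable set {s1, s2} has 2 states.

2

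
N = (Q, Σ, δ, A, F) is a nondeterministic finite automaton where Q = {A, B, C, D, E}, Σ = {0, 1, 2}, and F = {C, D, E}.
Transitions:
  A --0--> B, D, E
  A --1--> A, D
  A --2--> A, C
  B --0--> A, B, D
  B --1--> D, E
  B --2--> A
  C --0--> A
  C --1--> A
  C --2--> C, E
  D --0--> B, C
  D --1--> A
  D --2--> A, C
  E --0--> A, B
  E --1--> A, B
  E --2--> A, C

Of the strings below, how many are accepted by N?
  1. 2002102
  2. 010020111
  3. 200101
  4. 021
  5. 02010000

5

2002102: accepted
010020111: accepted
200101: accepted
021: accepted
02010000: accepted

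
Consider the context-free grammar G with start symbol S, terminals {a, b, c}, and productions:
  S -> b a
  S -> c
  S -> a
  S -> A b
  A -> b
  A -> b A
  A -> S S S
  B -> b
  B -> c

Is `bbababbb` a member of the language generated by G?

S ⇒ Ab ⇒ bAb ⇒ bSSSb ⇒ bbaSSb ⇒ bbabaSb ⇒ bbabaAbb ⇒ bbababbb

yes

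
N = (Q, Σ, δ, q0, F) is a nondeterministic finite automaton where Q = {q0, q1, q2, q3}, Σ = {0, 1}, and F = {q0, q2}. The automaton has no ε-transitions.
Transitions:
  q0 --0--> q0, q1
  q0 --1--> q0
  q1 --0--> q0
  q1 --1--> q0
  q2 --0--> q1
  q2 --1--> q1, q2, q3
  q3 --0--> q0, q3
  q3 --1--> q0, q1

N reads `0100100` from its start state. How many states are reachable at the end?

Start: {q0}
read 0: {q0, q1}
read 1: {q0}
read 0: {q0, q1}
read 0: {q0, q1}
read 1: {q0}
read 0: {q0, q1}
read 0: {q0, q1}
Final reachable set {q0, q1} has 2 states.

2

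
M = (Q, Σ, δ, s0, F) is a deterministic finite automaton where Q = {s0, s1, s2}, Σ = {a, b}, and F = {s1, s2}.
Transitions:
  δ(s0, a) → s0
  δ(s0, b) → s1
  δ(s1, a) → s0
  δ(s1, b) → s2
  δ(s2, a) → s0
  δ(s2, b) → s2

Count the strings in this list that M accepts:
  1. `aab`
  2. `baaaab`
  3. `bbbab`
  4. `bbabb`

4

`aab`: accepted
`baaaab`: accepted
`bbbab`: accepted
`bbabb`: accepted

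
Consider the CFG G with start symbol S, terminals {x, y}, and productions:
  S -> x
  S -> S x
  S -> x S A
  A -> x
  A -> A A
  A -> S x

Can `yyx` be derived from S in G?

no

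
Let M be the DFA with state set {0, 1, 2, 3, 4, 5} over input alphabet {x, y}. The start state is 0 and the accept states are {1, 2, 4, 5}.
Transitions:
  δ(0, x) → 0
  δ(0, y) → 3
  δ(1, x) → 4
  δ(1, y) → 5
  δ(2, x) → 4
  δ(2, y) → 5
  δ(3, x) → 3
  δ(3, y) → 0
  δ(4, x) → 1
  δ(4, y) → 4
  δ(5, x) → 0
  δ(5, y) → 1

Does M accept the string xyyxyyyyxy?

rejected

0 --x--> 0
0 --y--> 3
3 --y--> 0
0 --x--> 0
0 --y--> 3
3 --y--> 0
0 --y--> 3
3 --y--> 0
0 --x--> 0
0 --y--> 3
End in state 3, which is not an accepting state.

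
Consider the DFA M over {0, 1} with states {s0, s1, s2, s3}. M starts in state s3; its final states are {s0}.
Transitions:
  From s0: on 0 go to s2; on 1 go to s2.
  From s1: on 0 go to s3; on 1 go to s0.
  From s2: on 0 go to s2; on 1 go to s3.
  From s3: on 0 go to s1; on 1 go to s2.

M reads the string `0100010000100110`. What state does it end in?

s2

s3 --0--> s1
s1 --1--> s0
s0 --0--> s2
s2 --0--> s2
s2 --0--> s2
s2 --1--> s3
s3 --0--> s1
s1 --0--> s3
s3 --0--> s1
s1 --0--> s3
s3 --1--> s2
s2 --0--> s2
s2 --0--> s2
s2 --1--> s3
s3 --1--> s2
s2 --0--> s2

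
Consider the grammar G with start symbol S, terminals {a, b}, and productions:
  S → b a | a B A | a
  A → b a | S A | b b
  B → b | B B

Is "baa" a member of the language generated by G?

no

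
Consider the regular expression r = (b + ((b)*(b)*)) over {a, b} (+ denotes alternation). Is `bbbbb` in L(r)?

The right alternative ((b)*(b)*) matches bbbbb.

yes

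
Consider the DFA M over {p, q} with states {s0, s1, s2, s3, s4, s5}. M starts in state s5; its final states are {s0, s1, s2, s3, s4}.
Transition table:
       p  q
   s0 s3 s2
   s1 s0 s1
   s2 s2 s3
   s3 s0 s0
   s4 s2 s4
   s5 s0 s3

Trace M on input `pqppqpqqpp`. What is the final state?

s3

s5 --p--> s0
s0 --q--> s2
s2 --p--> s2
s2 --p--> s2
s2 --q--> s3
s3 --p--> s0
s0 --q--> s2
s2 --q--> s3
s3 --p--> s0
s0 --p--> s3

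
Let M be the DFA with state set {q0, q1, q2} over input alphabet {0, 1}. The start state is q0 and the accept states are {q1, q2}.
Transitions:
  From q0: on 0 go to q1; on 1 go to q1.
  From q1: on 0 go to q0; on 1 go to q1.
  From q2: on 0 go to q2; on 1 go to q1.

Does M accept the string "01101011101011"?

q0 --0--> q1
q1 --1--> q1
q1 --1--> q1
q1 --0--> q0
q0 --1--> q1
q1 --0--> q0
q0 --1--> q1
q1 --1--> q1
q1 --1--> q1
q1 --0--> q0
q0 --1--> q1
q1 --0--> q0
q0 --1--> q1
q1 --1--> q1
End in state q1, which is an accepting state.

accepted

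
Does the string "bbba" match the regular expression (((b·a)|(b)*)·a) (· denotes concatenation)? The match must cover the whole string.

yes

Split as bbb·a: ((b·a)|(b)*) matches bbb and a matches a.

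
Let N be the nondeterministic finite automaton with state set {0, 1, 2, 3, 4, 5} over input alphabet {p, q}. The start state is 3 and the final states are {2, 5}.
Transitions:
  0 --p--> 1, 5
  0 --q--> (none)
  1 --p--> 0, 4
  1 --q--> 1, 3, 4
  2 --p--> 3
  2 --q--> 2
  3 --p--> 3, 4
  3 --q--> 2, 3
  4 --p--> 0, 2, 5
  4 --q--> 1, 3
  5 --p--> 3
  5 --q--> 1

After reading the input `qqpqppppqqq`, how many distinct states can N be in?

Start: {3}
read q: {2, 3}
read q: {2, 3}
read p: {3, 4}
read q: {1, 2, 3}
read p: {0, 3, 4}
read p: {0, 1, 2, 3, 4, 5}
read p: {0, 1, 2, 3, 4, 5}
read p: {0, 1, 2, 3, 4, 5}
read q: {1, 2, 3, 4}
read q: {1, 2, 3, 4}
read q: {1, 2, 3, 4}
Final reachable set {1, 2, 3, 4} has 4 states.

4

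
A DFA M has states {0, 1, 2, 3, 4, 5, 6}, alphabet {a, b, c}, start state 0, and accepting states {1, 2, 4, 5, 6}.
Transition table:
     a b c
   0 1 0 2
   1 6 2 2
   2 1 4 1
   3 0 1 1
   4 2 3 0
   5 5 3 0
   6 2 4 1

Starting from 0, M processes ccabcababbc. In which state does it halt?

0 --c--> 2
2 --c--> 1
1 --a--> 6
6 --b--> 4
4 --c--> 0
0 --a--> 1
1 --b--> 2
2 --a--> 1
1 --b--> 2
2 --b--> 4
4 --c--> 0

0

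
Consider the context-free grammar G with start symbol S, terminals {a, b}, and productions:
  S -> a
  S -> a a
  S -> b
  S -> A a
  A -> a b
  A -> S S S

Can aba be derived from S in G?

yes

S ⇒ Aa ⇒ aba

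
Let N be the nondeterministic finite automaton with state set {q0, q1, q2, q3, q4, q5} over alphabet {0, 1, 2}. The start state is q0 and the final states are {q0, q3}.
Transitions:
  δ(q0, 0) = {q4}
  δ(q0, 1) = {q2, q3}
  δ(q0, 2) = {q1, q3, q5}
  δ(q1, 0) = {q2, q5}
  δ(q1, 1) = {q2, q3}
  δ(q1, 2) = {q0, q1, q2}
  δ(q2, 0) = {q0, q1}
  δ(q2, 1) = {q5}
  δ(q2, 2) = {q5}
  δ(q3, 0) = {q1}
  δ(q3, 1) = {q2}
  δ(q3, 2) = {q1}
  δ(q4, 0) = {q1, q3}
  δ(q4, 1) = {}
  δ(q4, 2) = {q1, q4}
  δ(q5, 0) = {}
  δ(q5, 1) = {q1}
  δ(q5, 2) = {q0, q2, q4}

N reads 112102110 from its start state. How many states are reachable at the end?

Start: {q0}
read 1: {q2, q3}
read 1: {q2, q5}
read 2: {q0, q2, q4, q5}
read 1: {q1, q2, q3, q5}
read 0: {q0, q1, q2, q5}
read 2: {q0, q1, q2, q3, q4, q5}
read 1: {q1, q2, q3, q5}
read 1: {q1, q2, q3, q5}
read 0: {q0, q1, q2, q5}
Final reachable set {q0, q1, q2, q5} has 4 states.

4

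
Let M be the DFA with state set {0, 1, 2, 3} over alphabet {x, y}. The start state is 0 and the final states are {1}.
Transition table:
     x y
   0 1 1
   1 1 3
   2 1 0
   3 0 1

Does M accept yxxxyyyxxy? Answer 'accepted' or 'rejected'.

rejected

0 --y--> 1
1 --x--> 1
1 --x--> 1
1 --x--> 1
1 --y--> 3
3 --y--> 1
1 --y--> 3
3 --x--> 0
0 --x--> 1
1 --y--> 3
End in state 3, which is not an accepting state.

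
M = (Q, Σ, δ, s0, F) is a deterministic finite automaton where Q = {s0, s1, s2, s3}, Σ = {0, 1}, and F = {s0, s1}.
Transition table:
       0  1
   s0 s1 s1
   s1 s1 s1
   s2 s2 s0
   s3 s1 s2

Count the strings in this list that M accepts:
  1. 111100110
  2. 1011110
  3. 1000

3

111100110: accepted
1011110: accepted
1000: accepted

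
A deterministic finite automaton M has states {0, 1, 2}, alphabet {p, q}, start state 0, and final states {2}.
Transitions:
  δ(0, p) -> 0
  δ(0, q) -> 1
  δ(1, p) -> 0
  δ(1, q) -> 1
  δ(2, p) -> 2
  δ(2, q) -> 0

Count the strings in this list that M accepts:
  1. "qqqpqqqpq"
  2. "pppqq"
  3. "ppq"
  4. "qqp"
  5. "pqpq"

"qqqpqqqpq": rejected
"pppqq": rejected
"ppq": rejected
"qqp": rejected
"pqpq": rejected

0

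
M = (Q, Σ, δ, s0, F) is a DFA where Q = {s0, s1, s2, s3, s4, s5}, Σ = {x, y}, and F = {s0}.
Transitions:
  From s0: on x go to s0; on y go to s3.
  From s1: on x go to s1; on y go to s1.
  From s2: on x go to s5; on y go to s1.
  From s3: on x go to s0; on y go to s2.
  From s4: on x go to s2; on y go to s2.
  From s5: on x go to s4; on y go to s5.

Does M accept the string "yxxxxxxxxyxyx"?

accepted

s0 --y--> s3
s3 --x--> s0
s0 --x--> s0
s0 --x--> s0
s0 --x--> s0
s0 --x--> s0
s0 --x--> s0
s0 --x--> s0
s0 --x--> s0
s0 --y--> s3
s3 --x--> s0
s0 --y--> s3
s3 --x--> s0
End in state s0, which is an accepting state.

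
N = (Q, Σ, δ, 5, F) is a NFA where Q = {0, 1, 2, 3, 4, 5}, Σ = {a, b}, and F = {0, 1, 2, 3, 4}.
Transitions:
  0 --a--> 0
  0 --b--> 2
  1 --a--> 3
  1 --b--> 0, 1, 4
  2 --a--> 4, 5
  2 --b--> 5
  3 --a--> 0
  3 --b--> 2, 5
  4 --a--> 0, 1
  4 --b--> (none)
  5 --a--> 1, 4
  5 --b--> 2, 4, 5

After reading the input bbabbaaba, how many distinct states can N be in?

Start: {5}
read b: {2, 4, 5}
read b: {2, 4, 5}
read a: {0, 1, 4, 5}
read b: {0, 1, 2, 4, 5}
read b: {0, 1, 2, 4, 5}
read a: {0, 1, 3, 4, 5}
read a: {0, 1, 3, 4}
read b: {0, 1, 2, 4, 5}
read a: {0, 1, 3, 4, 5}
Final reachable set {0, 1, 3, 4, 5} has 5 states.

5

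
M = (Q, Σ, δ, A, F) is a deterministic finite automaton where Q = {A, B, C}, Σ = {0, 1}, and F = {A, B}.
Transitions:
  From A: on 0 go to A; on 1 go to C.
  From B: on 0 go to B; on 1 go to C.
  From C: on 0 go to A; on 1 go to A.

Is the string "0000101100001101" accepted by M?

A --0--> A
A --0--> A
A --0--> A
A --0--> A
A --1--> C
C --0--> A
A --1--> C
C --1--> A
A --0--> A
A --0--> A
A --0--> A
A --0--> A
A --1--> C
C --1--> A
A --0--> A
A --1--> C
End in state C, which is not an accepting state.

rejected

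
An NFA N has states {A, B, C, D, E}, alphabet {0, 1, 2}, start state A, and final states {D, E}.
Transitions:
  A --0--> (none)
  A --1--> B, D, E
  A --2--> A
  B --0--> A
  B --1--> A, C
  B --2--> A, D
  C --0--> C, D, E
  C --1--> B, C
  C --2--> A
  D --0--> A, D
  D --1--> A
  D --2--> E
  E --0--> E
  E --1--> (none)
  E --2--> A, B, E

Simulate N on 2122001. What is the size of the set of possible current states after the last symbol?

Start: {A}
read 2: {A}
read 1: {B, D, E}
read 2: {A, B, D, E}
read 2: {A, B, D, E}
read 0: {A, D, E}
read 0: {A, D, E}
read 1: {A, B, D, E}
Final reachable set {A, B, D, E} has 4 states.

4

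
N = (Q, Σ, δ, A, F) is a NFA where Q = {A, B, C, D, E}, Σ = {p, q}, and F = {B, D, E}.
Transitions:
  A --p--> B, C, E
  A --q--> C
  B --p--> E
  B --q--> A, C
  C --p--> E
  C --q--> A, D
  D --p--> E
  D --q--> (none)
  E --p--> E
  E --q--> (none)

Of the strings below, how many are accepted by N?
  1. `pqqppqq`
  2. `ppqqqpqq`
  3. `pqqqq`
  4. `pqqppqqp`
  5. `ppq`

`pqqppqq`: rejected
`ppqqqpqq`: rejected
`pqqqq`: accepted
`pqqppqqp`: rejected
`ppq`: rejected

1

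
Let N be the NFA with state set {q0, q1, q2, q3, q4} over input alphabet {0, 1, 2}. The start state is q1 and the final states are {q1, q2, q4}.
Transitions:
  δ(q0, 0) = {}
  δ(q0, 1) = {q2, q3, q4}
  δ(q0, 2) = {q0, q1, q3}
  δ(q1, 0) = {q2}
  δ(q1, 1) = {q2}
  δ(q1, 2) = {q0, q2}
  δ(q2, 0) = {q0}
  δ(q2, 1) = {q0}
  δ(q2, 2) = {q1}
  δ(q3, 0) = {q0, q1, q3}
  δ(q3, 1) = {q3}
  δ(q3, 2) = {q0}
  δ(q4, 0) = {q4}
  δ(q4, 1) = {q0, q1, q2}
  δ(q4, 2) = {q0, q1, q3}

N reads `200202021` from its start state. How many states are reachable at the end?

0

Start: {q1}
read 2: {q0, q2}
read 0: {q0}
read 0: {}
The reachable set is empty and stays empty for the remaining 6 symbols.
Final reachable set {} has 0 states.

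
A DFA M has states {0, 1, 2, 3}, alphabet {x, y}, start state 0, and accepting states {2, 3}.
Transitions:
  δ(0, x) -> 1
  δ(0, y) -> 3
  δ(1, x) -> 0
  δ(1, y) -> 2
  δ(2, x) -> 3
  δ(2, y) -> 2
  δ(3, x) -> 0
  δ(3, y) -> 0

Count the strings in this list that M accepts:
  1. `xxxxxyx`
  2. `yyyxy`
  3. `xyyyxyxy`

`xxxxxyx`: accepted
`yyyxy`: accepted
`xyyyxyxy`: accepted

3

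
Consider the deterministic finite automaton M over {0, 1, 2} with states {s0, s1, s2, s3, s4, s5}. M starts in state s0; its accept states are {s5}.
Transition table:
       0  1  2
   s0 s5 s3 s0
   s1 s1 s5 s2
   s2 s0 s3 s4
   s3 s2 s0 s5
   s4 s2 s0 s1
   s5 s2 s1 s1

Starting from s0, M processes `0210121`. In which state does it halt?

s1

s0 --0--> s5
s5 --2--> s1
s1 --1--> s5
s5 --0--> s2
s2 --1--> s3
s3 --2--> s5
s5 --1--> s1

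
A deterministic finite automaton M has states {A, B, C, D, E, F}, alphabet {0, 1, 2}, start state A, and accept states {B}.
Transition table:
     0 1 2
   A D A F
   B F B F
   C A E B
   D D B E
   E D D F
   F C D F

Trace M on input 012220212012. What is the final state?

F

A --0--> D
D --1--> B
B --2--> F
F --2--> F
F --2--> F
F --0--> C
C --2--> B
B --1--> B
B --2--> F
F --0--> C
C --1--> E
E --2--> F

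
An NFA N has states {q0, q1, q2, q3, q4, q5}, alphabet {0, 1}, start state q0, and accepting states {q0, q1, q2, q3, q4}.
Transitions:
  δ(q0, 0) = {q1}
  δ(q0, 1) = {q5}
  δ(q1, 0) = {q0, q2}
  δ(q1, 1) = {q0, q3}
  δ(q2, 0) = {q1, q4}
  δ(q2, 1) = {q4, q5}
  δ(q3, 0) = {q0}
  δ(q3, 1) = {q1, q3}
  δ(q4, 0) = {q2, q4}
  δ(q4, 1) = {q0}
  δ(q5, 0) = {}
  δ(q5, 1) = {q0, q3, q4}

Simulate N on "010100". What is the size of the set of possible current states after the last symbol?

3

Start: {q0}
read 0: {q1}
read 1: {q0, q3}
read 0: {q0, q1}
read 1: {q0, q3, q5}
read 0: {q0, q1}
read 0: {q0, q1, q2}
Final reachable set {q0, q1, q2} has 3 states.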